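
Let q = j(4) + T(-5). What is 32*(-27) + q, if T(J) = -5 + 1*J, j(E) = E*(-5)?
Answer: -894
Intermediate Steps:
j(E) = -5*E
T(J) = -5 + J
q = -30 (q = -5*4 + (-5 - 5) = -20 - 10 = -30)
32*(-27) + q = 32*(-27) - 30 = -864 - 30 = -894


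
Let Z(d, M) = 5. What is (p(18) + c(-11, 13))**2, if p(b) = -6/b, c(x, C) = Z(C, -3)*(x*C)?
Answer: 4605316/9 ≈ 5.1170e+5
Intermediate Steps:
c(x, C) = 5*C*x (c(x, C) = 5*(x*C) = 5*(C*x) = 5*C*x)
(p(18) + c(-11, 13))**2 = (-6/18 + 5*13*(-11))**2 = (-6*1/18 - 715)**2 = (-1/3 - 715)**2 = (-2146/3)**2 = 4605316/9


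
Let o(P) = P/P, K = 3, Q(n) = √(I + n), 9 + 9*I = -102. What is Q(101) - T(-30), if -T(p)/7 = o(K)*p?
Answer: -210 + √798/3 ≈ -200.58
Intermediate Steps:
I = -37/3 (I = -1 + (⅑)*(-102) = -1 - 34/3 = -37/3 ≈ -12.333)
Q(n) = √(-37/3 + n)
o(P) = 1
T(p) = -7*p
Q(101) - T(-30) = √(-111 + 9*101)/3 - (-7)*(-30) = √(-111 + 909)/3 - 1*210 = √798/3 - 210 = -210 + √798/3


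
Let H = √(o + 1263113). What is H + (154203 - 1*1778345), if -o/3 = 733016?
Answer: -1624142 + 11*I*√7735 ≈ -1.6241e+6 + 967.44*I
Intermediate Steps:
o = -2199048 (o = -3*733016 = -2199048)
H = 11*I*√7735 (H = √(-2199048 + 1263113) = √(-935935) = 11*I*√7735 ≈ 967.44*I)
H + (154203 - 1*1778345) = 11*I*√7735 + (154203 - 1*1778345) = 11*I*√7735 + (154203 - 1778345) = 11*I*√7735 - 1624142 = -1624142 + 11*I*√7735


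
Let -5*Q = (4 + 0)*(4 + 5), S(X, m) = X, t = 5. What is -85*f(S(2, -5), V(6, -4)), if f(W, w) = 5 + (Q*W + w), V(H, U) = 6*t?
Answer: -1751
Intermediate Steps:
Q = -36/5 (Q = -(4 + 0)*(4 + 5)/5 = -4*9/5 = -1/5*36 = -36/5 ≈ -7.2000)
V(H, U) = 30 (V(H, U) = 6*5 = 30)
f(W, w) = 5 + w - 36*W/5 (f(W, w) = 5 + (-36*W/5 + w) = 5 + (w - 36*W/5) = 5 + w - 36*W/5)
-85*f(S(2, -5), V(6, -4)) = -85*(5 + 30 - 36/5*2) = -85*(5 + 30 - 72/5) = -85*103/5 = -1751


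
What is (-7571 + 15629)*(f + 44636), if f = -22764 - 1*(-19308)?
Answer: 331828440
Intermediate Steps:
f = -3456 (f = -22764 + 19308 = -3456)
(-7571 + 15629)*(f + 44636) = (-7571 + 15629)*(-3456 + 44636) = 8058*41180 = 331828440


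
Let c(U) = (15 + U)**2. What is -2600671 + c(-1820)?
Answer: 657354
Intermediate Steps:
-2600671 + c(-1820) = -2600671 + (15 - 1820)**2 = -2600671 + (-1805)**2 = -2600671 + 3258025 = 657354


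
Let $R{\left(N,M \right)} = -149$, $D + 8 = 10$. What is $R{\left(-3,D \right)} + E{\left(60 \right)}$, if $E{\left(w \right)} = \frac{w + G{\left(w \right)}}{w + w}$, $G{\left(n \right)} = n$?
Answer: $-148$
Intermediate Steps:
$D = 2$ ($D = -8 + 10 = 2$)
$E{\left(w \right)} = 1$ ($E{\left(w \right)} = \frac{w + w}{w + w} = \frac{2 w}{2 w} = 2 w \frac{1}{2 w} = 1$)
$R{\left(-3,D \right)} + E{\left(60 \right)} = -149 + 1 = -148$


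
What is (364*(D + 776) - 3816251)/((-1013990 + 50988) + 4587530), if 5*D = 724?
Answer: -17405399/18122640 ≈ -0.96042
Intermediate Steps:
D = 724/5 (D = (1/5)*724 = 724/5 ≈ 144.80)
(364*(D + 776) - 3816251)/((-1013990 + 50988) + 4587530) = (364*(724/5 + 776) - 3816251)/((-1013990 + 50988) + 4587530) = (364*(4604/5) - 3816251)/(-963002 + 4587530) = (1675856/5 - 3816251)/3624528 = -17405399/5*1/3624528 = -17405399/18122640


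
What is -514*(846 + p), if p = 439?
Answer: -660490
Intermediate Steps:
-514*(846 + p) = -514*(846 + 439) = -514*1285 = -660490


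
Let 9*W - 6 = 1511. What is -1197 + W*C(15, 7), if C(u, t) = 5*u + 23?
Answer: 137893/9 ≈ 15321.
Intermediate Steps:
W = 1517/9 (W = ⅔ + (⅑)*1511 = ⅔ + 1511/9 = 1517/9 ≈ 168.56)
C(u, t) = 23 + 5*u
-1197 + W*C(15, 7) = -1197 + 1517*(23 + 5*15)/9 = -1197 + 1517*(23 + 75)/9 = -1197 + (1517/9)*98 = -1197 + 148666/9 = 137893/9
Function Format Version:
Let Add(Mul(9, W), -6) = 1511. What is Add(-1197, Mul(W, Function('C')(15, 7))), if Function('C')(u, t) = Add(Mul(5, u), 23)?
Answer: Rational(137893, 9) ≈ 15321.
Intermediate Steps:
W = Rational(1517, 9) (W = Add(Rational(2, 3), Mul(Rational(1, 9), 1511)) = Add(Rational(2, 3), Rational(1511, 9)) = Rational(1517, 9) ≈ 168.56)
Function('C')(u, t) = Add(23, Mul(5, u))
Add(-1197, Mul(W, Function('C')(15, 7))) = Add(-1197, Mul(Rational(1517, 9), Add(23, Mul(5, 15)))) = Add(-1197, Mul(Rational(1517, 9), Add(23, 75))) = Add(-1197, Mul(Rational(1517, 9), 98)) = Add(-1197, Rational(148666, 9)) = Rational(137893, 9)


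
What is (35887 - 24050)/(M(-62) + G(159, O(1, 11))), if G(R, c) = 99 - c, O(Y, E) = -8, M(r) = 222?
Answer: 1691/47 ≈ 35.979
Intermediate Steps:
(35887 - 24050)/(M(-62) + G(159, O(1, 11))) = (35887 - 24050)/(222 + (99 - 1*(-8))) = 11837/(222 + (99 + 8)) = 11837/(222 + 107) = 11837/329 = 11837*(1/329) = 1691/47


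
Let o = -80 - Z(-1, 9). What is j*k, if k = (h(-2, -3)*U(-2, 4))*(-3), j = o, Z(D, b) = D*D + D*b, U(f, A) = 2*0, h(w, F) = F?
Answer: 0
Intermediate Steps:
U(f, A) = 0
Z(D, b) = D² + D*b
o = -72 (o = -80 - (-1)*(-1 + 9) = -80 - (-1)*8 = -80 - 1*(-8) = -80 + 8 = -72)
j = -72
k = 0 (k = -3*0*(-3) = 0*(-3) = 0)
j*k = -72*0 = 0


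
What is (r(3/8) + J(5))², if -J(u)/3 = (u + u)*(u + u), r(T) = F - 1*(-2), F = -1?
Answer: 89401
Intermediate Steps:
r(T) = 1 (r(T) = -1 - 1*(-2) = -1 + 2 = 1)
J(u) = -12*u² (J(u) = -3*(u + u)*(u + u) = -3*2*u*2*u = -12*u²)
(r(3/8) + J(5))² = (1 - 12*5²)² = (1 - 12*25)² = (1 - 300)² = (-299)² = 89401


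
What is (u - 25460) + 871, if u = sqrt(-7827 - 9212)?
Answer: -24589 + I*sqrt(17039) ≈ -24589.0 + 130.53*I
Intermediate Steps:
u = I*sqrt(17039) (u = sqrt(-17039) = I*sqrt(17039) ≈ 130.53*I)
(u - 25460) + 871 = (I*sqrt(17039) - 25460) + 871 = (-25460 + I*sqrt(17039)) + 871 = -24589 + I*sqrt(17039)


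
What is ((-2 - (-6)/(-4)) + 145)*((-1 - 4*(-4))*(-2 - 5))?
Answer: -29715/2 ≈ -14858.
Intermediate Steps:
((-2 - (-6)/(-4)) + 145)*((-1 - 4*(-4))*(-2 - 5)) = ((-2 - (-6)*(-1)/4) + 145)*((-1 + 16)*(-7)) = ((-2 - 2*¾) + 145)*(15*(-7)) = ((-2 - 3/2) + 145)*(-105) = (-7/2 + 145)*(-105) = (283/2)*(-105) = -29715/2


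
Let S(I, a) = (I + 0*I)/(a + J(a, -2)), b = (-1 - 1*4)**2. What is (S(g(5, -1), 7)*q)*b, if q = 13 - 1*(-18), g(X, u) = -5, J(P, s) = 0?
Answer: -3875/7 ≈ -553.57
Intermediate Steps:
b = 25 (b = (-1 - 4)**2 = (-5)**2 = 25)
S(I, a) = I/a (S(I, a) = (I + 0*I)/(a + 0) = (I + 0)/a = I/a)
q = 31 (q = 13 + 18 = 31)
(S(g(5, -1), 7)*q)*b = (-5/7*31)*25 = (-5*1/7*31)*25 = -5/7*31*25 = -155/7*25 = -3875/7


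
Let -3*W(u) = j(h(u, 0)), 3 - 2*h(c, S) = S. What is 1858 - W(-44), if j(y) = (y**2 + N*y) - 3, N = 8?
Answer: 7447/4 ≈ 1861.8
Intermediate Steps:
h(c, S) = 3/2 - S/2
j(y) = -3 + y**2 + 8*y (j(y) = (y**2 + 8*y) - 3 = -3 + y**2 + 8*y)
W(u) = -15/4 (W(u) = -(-3 + (3/2 - 1/2*0)**2 + 8*(3/2 - 1/2*0))/3 = -(-3 + (3/2 + 0)**2 + 8*(3/2 + 0))/3 = -(-3 + (3/2)**2 + 8*(3/2))/3 = -(-3 + 9/4 + 12)/3 = -1/3*45/4 = -15/4)
1858 - W(-44) = 1858 - 1*(-15/4) = 1858 + 15/4 = 7447/4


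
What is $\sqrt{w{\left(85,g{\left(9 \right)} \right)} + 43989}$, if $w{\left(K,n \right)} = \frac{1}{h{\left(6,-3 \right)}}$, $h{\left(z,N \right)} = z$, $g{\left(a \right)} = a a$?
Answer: $\frac{\sqrt{1583610}}{6} \approx 209.74$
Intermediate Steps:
$g{\left(a \right)} = a^{2}$
$w{\left(K,n \right)} = \frac{1}{6}$
$\sqrt{w{\left(85,g{\left(9 \right)} \right)} + 43989} = \sqrt{\frac{1}{6} + 43989} = \sqrt{\frac{263935}{6}} = \frac{\sqrt{1583610}}{6}$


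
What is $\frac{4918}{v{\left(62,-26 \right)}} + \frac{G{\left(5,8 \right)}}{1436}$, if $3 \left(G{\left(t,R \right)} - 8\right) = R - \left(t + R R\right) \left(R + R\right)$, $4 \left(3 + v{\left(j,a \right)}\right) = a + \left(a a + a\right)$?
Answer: $\frac{1751894}{54927} \approx 31.895$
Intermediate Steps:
$v{\left(j,a \right)} = -3 + \frac{a}{2} + \frac{a^{2}}{4}$ ($v{\left(j,a \right)} = -3 + \frac{a + \left(a a + a\right)}{4} = -3 + \frac{a + \left(a^{2} + a\right)}{4} = -3 + \frac{a + \left(a + a^{2}\right)}{4} = -3 + \frac{a^{2} + 2 a}{4} = -3 + \left(\frac{a}{2} + \frac{a^{2}}{4}\right) = -3 + \frac{a}{2} + \frac{a^{2}}{4}$)
$G{\left(t,R \right)} = 8 + \frac{R}{3} - \frac{2 R \left(t + R^{2}\right)}{3}$ ($G{\left(t,R \right)} = 8 + \frac{R - \left(t + R R\right) \left(R + R\right)}{3} = 8 + \frac{R - \left(t + R^{2}\right) 2 R}{3} = 8 + \frac{R - 2 R \left(t + R^{2}\right)}{3} = 8 - \left(- \frac{R}{3} + \frac{2 R \left(t + R^{2}\right)}{3}\right) = 8 + \frac{R}{3} - \frac{2 R \left(t + R^{2}\right)}{3}$)
$\frac{4918}{v{\left(62,-26 \right)}} + \frac{G{\left(5,8 \right)}}{1436} = \frac{4918}{-3 + \frac{1}{2} \left(-26\right) + \frac{\left(-26\right)^{2}}{4}} + \frac{8 - \frac{2 \cdot 8^{3}}{3} + \frac{1}{3} \cdot 8 - \frac{16}{3} \cdot 5}{1436} = \frac{4918}{-3 - 13 + \frac{1}{4} \cdot 676} + \left(8 - \frac{1024}{3} + \frac{8}{3} - \frac{80}{3}\right) \frac{1}{1436} = \frac{4918}{-3 - 13 + 169} + \left(8 - \frac{1024}{3} + \frac{8}{3} - \frac{80}{3}\right) \frac{1}{1436} = \frac{4918}{153} - \frac{268}{1077} = \frac{1751894}{54927}$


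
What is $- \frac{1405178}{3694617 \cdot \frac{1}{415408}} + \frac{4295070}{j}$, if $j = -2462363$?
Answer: $- \frac{1437351773411218702}{9097488199971} \approx -1.5799 \cdot 10^{5}$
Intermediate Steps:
$- \frac{1405178}{3694617 \cdot \frac{1}{415408}} + \frac{4295070}{j} = - \frac{1405178}{3694617 \cdot \frac{1}{415408}} + \frac{4295070}{-2462363} = - \frac{1405178}{3694617 \cdot \frac{1}{415408}} + 4295070 \left(- \frac{1}{2462363}\right) = - \frac{1405178}{\frac{3694617}{415408}} - \frac{4295070}{2462363} = \left(-1405178\right) \frac{415408}{3694617} - \frac{4295070}{2462363} = - \frac{583722182624}{3694617} - \frac{4295070}{2462363} = - \frac{1437351773411218702}{9097488199971}$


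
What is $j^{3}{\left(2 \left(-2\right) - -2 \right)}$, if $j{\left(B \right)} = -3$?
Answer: $-27$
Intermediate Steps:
$j^{3}{\left(2 \left(-2\right) - -2 \right)} = \left(-3\right)^{3} = -27$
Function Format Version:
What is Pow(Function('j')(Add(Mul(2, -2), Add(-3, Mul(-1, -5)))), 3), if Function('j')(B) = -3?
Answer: -27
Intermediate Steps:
Pow(Function('j')(Add(Mul(2, -2), Add(-3, Mul(-1, -5)))), 3) = Pow(-3, 3) = -27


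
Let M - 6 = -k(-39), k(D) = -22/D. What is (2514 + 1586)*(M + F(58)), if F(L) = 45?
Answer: 8064700/39 ≈ 2.0679e+5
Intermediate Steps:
M = 212/39 (M = 6 - (-22)/(-39) = 6 - (-22)*(-1)/39 = 6 - 1*22/39 = 6 - 22/39 = 212/39 ≈ 5.4359)
(2514 + 1586)*(M + F(58)) = (2514 + 1586)*(212/39 + 45) = 4100*(1967/39) = 8064700/39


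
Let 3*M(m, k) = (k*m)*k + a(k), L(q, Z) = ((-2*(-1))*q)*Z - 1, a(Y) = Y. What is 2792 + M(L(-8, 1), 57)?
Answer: -15600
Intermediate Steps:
L(q, Z) = -1 + 2*Z*q (L(q, Z) = (2*q)*Z - 1 = 2*Z*q - 1 = -1 + 2*Z*q)
M(m, k) = k/3 + m*k²/3 (M(m, k) = ((k*m)*k + k)/3 = (m*k² + k)/3 = (k + m*k²)/3 = k/3 + m*k²/3)
2792 + M(L(-8, 1), 57) = 2792 + (⅓)*57*(1 + 57*(-1 + 2*1*(-8))) = 2792 + (⅓)*57*(1 + 57*(-1 - 16)) = 2792 + (⅓)*57*(1 + 57*(-17)) = 2792 + (⅓)*57*(1 - 969) = 2792 + (⅓)*57*(-968) = 2792 - 18392 = -15600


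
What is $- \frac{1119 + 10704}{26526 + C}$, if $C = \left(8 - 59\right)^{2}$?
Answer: $- \frac{563}{1387} \approx -0.40591$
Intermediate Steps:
$C = 2601$ ($C = \left(-51\right)^{2} = 2601$)
$- \frac{1119 + 10704}{26526 + C} = - \frac{1119 + 10704}{26526 + 2601} = - \frac{11823}{29127} = \left(-1\right) \frac{563}{1387} = - \frac{563}{1387}$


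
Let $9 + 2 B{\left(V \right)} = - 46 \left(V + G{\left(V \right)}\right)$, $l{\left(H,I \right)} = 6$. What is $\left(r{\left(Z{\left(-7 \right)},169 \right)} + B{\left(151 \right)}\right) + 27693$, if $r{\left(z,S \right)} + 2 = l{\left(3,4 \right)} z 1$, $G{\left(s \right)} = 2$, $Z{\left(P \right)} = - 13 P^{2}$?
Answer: $\frac{40691}{2} \approx 20346.0$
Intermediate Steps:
$B{\left(V \right)} = - \frac{101}{2} - 23 V$ ($B{\left(V \right)} = - \frac{9}{2} + \frac{\left(-46\right) \left(V + 2\right)}{2} = - \frac{9}{2} + \frac{\left(-46\right) \left(2 + V\right)}{2} = - \frac{9}{2} + \frac{-92 - 46 V}{2} = - \frac{9}{2} - \left(46 + 23 V\right) = - \frac{101}{2} - 23 V$)
$r{\left(z,S \right)} = -2 + 6 z$ ($r{\left(z,S \right)} = -2 + 6 z 1 = -2 + 6 z$)
$\left(r{\left(Z{\left(-7 \right)},169 \right)} + B{\left(151 \right)}\right) + 27693 = \left(\left(-2 + 6 \left(- 13 \left(-7\right)^{2}\right)\right) - \frac{7047}{2}\right) + 27693 = \left(\left(-2 + 6 \left(\left(-13\right) 49\right)\right) - \frac{7047}{2}\right) + 27693 = \left(\left(-2 + 6 \left(-637\right)\right) - \frac{7047}{2}\right) + 27693 = \left(\left(-2 - 3822\right) - \frac{7047}{2}\right) + 27693 = \left(-3824 - \frac{7047}{2}\right) + 27693 = - \frac{14695}{2} + 27693 = \frac{40691}{2}$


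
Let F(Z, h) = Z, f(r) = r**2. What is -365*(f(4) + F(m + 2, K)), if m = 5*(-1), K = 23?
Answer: -4745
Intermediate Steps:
m = -5
-365*(f(4) + F(m + 2, K)) = -365*(4**2 + (-5 + 2)) = -365*(16 - 3) = -365*13 = -4745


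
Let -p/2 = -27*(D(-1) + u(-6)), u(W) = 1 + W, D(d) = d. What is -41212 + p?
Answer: -41536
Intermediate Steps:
p = -324 (p = -(-54)*(-1 + (1 - 6)) = -(-54)*(-1 - 5) = -(-54)*(-6) = -2*162 = -324)
-41212 + p = -41212 - 324 = -41536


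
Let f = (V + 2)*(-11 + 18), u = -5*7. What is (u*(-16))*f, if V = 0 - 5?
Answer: -11760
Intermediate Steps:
V = -5
u = -35
f = -21 (f = (-5 + 2)*(-11 + 18) = -3*7 = -21)
(u*(-16))*f = -35*(-16)*(-21) = 560*(-21) = -11760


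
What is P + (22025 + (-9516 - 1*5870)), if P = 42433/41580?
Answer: 276092053/41580 ≈ 6640.0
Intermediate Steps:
P = 42433/41580 (P = 42433*(1/41580) = 42433/41580 ≈ 1.0205)
P + (22025 + (-9516 - 1*5870)) = 42433/41580 + (22025 + (-9516 - 1*5870)) = 42433/41580 + (22025 + (-9516 - 5870)) = 42433/41580 + (22025 - 15386) = 42433/41580 + 6639 = 276092053/41580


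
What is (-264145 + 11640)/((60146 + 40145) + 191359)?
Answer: -50501/58330 ≈ -0.86578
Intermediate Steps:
(-264145 + 11640)/((60146 + 40145) + 191359) = -252505/(100291 + 191359) = -252505/291650 = -252505*1/291650 = -50501/58330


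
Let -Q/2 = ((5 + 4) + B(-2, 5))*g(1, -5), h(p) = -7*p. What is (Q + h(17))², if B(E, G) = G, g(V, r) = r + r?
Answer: 25921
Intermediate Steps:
g(V, r) = 2*r
Q = 280 (Q = -2*((5 + 4) + 5)*2*(-5) = -2*(9 + 5)*(-10) = -28*(-10) = -2*(-140) = 280)
(Q + h(17))² = (280 - 7*17)² = (280 - 119)² = 161² = 25921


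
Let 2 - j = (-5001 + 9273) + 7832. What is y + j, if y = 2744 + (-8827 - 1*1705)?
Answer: -19890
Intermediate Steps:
j = -12102 (j = 2 - ((-5001 + 9273) + 7832) = 2 - (4272 + 7832) = 2 - 1*12104 = 2 - 12104 = -12102)
y = -7788 (y = 2744 + (-8827 - 1705) = 2744 - 10532 = -7788)
y + j = -7788 - 12102 = -19890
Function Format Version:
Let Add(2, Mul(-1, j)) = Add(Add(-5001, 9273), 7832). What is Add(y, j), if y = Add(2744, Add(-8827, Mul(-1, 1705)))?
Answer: -19890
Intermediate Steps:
j = -12102 (j = Add(2, Mul(-1, Add(Add(-5001, 9273), 7832))) = Add(2, Mul(-1, Add(4272, 7832))) = Add(2, Mul(-1, 12104)) = Add(2, -12104) = -12102)
y = -7788 (y = Add(2744, Add(-8827, -1705)) = Add(2744, -10532) = -7788)
Add(y, j) = Add(-7788, -12102) = -19890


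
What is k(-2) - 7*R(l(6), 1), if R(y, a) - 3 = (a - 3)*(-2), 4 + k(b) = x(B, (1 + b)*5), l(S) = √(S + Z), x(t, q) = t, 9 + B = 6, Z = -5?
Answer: -56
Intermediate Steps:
B = -3 (B = -9 + 6 = -3)
l(S) = √(-5 + S) (l(S) = √(S - 5) = √(-5 + S))
k(b) = -7 (k(b) = -4 - 3 = -7)
R(y, a) = 9 - 2*a (R(y, a) = 3 + (a - 3)*(-2) = 3 + (-3 + a)*(-2) = 3 + (6 - 2*a) = 9 - 2*a)
k(-2) - 7*R(l(6), 1) = -7 - 7*(9 - 2*1) = -7 - 7*(9 - 2) = -7 - 7*7 = -7 - 49 = -56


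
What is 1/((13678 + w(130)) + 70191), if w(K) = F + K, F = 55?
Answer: 1/84054 ≈ 1.1897e-5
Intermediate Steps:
w(K) = 55 + K
1/((13678 + w(130)) + 70191) = 1/((13678 + (55 + 130)) + 70191) = 1/((13678 + 185) + 70191) = 1/(13863 + 70191) = 1/84054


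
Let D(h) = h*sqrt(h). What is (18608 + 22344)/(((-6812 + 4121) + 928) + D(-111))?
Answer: -9024797/559475 + 568209*I*sqrt(111)/559475 ≈ -16.131 + 10.7*I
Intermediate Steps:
D(h) = h**(3/2)
(18608 + 22344)/(((-6812 + 4121) + 928) + D(-111)) = (18608 + 22344)/(((-6812 + 4121) + 928) + (-111)**(3/2)) = 40952/((-2691 + 928) - 111*I*sqrt(111)) = 40952/(-1763 - 111*I*sqrt(111))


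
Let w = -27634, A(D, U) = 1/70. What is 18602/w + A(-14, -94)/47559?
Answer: -30964224313/45998589210 ≈ -0.67316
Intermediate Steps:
A(D, U) = 1/70
18602/w + A(-14, -94)/47559 = 18602/(-27634) + (1/70)/47559 = 18602*(-1/27634) + (1/70)*(1/47559) = -9301/13817 + 1/3329130 = -30964224313/45998589210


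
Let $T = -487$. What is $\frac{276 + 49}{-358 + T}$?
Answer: $- \frac{5}{13} \approx -0.38462$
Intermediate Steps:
$\frac{276 + 49}{-358 + T} = \frac{276 + 49}{-358 - 487} = \frac{325}{-845} = 325 \left(- \frac{1}{845}\right) = - \frac{5}{13}$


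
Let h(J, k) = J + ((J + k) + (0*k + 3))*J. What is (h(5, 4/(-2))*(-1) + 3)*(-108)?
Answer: 3456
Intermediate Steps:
h(J, k) = J + J*(3 + J + k) (h(J, k) = J + ((J + k) + (0 + 3))*J = J + ((J + k) + 3)*J = J + (3 + J + k)*J = J + J*(3 + J + k))
(h(5, 4/(-2))*(-1) + 3)*(-108) = ((5*(4 + 5 + 4/(-2)))*(-1) + 3)*(-108) = ((5*(4 + 5 + 4*(-½)))*(-1) + 3)*(-108) = ((5*(4 + 5 - 2))*(-1) + 3)*(-108) = ((5*7)*(-1) + 3)*(-108) = (35*(-1) + 3)*(-108) = (-35 + 3)*(-108) = -32*(-108) = 3456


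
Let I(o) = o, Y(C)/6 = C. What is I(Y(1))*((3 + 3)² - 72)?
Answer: -216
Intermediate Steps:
Y(C) = 6*C
I(Y(1))*((3 + 3)² - 72) = (6*1)*((3 + 3)² - 72) = 6*(6² - 72) = 6*(36 - 72) = 6*(-36) = -216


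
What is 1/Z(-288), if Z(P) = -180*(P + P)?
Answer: 1/103680 ≈ 9.6451e-6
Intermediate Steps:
Z(P) = -360*P
1/Z(-288) = 1/(-360*(-288)) = 1/103680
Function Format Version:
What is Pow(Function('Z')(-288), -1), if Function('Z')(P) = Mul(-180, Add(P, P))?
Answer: Rational(1, 103680) ≈ 9.6451e-6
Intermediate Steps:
Function('Z')(P) = Mul(-360, P) (Function('Z')(P) = Mul(-180, Mul(2, P)) = Mul(-360, P))
Pow(Function('Z')(-288), -1) = Pow(Mul(-360, -288), -1) = Pow(103680, -1) = Rational(1, 103680)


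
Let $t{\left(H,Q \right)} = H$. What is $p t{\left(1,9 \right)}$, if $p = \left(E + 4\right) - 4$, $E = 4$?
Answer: $4$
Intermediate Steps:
$p = 4$ ($p = \left(4 + 4\right) - 4 = 8 - 4 = 4$)
$p t{\left(1,9 \right)} = 4 \cdot 1 = 4$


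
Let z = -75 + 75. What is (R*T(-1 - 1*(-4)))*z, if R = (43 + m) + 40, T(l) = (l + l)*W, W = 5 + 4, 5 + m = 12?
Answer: 0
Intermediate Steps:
z = 0
m = 7 (m = -5 + 12 = 7)
W = 9
T(l) = 18*l (T(l) = (l + l)*9 = (2*l)*9 = 18*l)
R = 90 (R = (43 + 7) + 40 = 50 + 40 = 90)
(R*T(-1 - 1*(-4)))*z = (90*(18*(-1 - 1*(-4))))*0 = (90*(18*(-1 + 4)))*0 = (90*(18*3))*0 = (90*54)*0 = 4860*0 = 0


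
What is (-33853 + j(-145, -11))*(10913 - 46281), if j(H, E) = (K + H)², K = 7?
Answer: 523764712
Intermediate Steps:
j(H, E) = (7 + H)²
(-33853 + j(-145, -11))*(10913 - 46281) = (-33853 + (7 - 145)²)*(10913 - 46281) = (-33853 + (-138)²)*(-35368) = (-33853 + 19044)*(-35368) = -14809*(-35368) = 523764712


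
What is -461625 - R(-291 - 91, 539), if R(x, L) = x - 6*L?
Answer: -458009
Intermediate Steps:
-461625 - R(-291 - 91, 539) = -461625 - ((-291 - 91) - 6*539) = -461625 - (-382 - 3234) = -461625 - 1*(-3616) = -461625 + 3616 = -458009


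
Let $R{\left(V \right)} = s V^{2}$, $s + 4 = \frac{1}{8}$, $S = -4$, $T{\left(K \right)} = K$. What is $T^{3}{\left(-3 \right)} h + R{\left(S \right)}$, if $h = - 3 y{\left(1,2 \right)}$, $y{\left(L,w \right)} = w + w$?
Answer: $262$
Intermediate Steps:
$y{\left(L,w \right)} = 2 w$
$s = - \frac{31}{8}$ ($s = -4 + \frac{1}{8} = - \frac{31}{8} \approx -3.875$)
$R{\left(V \right)} = - \frac{31 V^{2}}{8}$
$h = -12$ ($h = - 3 \cdot 2 \cdot 2 = \left(-3\right) 4 = -12$)
$T^{3}{\left(-3 \right)} h + R{\left(S \right)} = \left(-3\right)^{3} \left(-12\right) - \frac{31 \left(-4\right)^{2}}{8} = \left(-27\right) \left(-12\right) - 62 = 324 - 62 = 262$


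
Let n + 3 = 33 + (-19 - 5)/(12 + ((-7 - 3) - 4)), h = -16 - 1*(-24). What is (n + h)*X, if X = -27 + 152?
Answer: 6250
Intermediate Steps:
X = 125
h = 8 (h = -16 + 24 = 8)
n = 42 (n = -3 + (33 + (-19 - 5)/(12 + ((-7 - 3) - 4))) = -3 + (33 - 24/(12 + (-10 - 4))) = -3 + (33 - 24/(12 - 14)) = -3 + (33 - 24/(-2)) = -3 + (33 - 24*(-½)) = -3 + (33 + 12) = -3 + 45 = 42)
(n + h)*X = (42 + 8)*125 = 50*125 = 6250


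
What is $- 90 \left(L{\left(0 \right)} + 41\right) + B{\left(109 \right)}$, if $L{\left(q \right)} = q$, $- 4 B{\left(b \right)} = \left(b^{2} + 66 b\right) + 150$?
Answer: $- \frac{33985}{4} \approx -8496.3$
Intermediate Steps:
$B{\left(b \right)} = - \frac{75}{2} - \frac{33 b}{2} - \frac{b^{2}}{4}$ ($B{\left(b \right)} = - \frac{\left(b^{2} + 66 b\right) + 150}{4} = - \frac{150 + b^{2} + 66 b}{4} = - \frac{75}{2} - \frac{33 b}{2} - \frac{b^{2}}{4}$)
$- 90 \left(L{\left(0 \right)} + 41\right) + B{\left(109 \right)} = - 90 \left(0 + 41\right) - \left(1836 + \frac{11881}{4}\right) = \left(-90\right) 41 - \frac{19225}{4} = -3690 - \frac{19225}{4} = - \frac{33985}{4}$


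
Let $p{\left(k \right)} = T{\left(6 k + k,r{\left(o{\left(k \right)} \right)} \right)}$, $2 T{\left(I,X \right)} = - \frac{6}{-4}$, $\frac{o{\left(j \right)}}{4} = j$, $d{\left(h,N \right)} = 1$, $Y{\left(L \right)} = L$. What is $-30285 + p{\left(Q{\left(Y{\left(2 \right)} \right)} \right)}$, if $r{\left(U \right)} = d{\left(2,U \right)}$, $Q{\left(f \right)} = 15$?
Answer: $- \frac{121137}{4} \approx -30284.0$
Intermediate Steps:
$o{\left(j \right)} = 4 j$
$r{\left(U \right)} = 1$
$T{\left(I,X \right)} = \frac{3}{4}$ ($T{\left(I,X \right)} = \frac{\left(-6\right) \frac{1}{-4}}{2} = \frac{\left(-6\right) \left(- \frac{1}{4}\right)}{2} = \frac{1}{2} \cdot \frac{3}{2} = \frac{3}{4}$)
$p{\left(k \right)} = \frac{3}{4}$
$-30285 + p{\left(Q{\left(Y{\left(2 \right)} \right)} \right)} = -30285 + \frac{3}{4} = - \frac{121137}{4}$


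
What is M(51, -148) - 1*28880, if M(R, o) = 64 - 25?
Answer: -28841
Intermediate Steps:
M(R, o) = 39
M(51, -148) - 1*28880 = 39 - 1*28880 = 39 - 28880 = -28841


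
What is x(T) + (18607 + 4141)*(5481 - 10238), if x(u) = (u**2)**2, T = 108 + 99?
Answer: 1727824565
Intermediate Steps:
T = 207
x(u) = u**4
x(T) + (18607 + 4141)*(5481 - 10238) = 207**4 + (18607 + 4141)*(5481 - 10238) = 1836036801 + 22748*(-4757) = 1836036801 - 108212236 = 1727824565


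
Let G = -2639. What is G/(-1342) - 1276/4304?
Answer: 1205733/721996 ≈ 1.6700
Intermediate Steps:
G/(-1342) - 1276/4304 = -2639/(-1342) - 1276/4304 = -2639*(-1/1342) - 1276*1/4304 = 2639/1342 - 319/1076 = 1205733/721996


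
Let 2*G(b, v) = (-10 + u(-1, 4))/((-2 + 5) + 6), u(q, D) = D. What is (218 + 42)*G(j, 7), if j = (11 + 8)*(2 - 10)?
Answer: -260/3 ≈ -86.667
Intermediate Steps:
j = -152 (j = 19*(-8) = -152)
G(b, v) = -⅓ (G(b, v) = ((-10 + 4)/((-2 + 5) + 6))/2 = (-6/(3 + 6))/2 = (-6/9)/2 = (-6*⅑)/2 = (½)*(-⅔) = -⅓)
(218 + 42)*G(j, 7) = (218 + 42)*(-⅓) = 260*(-⅓) = -260/3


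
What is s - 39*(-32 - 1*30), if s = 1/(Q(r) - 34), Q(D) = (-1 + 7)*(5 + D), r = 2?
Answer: 19345/8 ≈ 2418.1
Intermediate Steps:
Q(D) = 30 + 6*D (Q(D) = 6*(5 + D) = 30 + 6*D)
s = ⅛ (s = 1/((30 + 6*2) - 34) = 1/((30 + 12) - 34) = 1/(42 - 34) = 1/8 = ⅛ ≈ 0.12500)
s - 39*(-32 - 1*30) = ⅛ - 39*(-32 - 1*30) = ⅛ - 39*(-32 - 30) = ⅛ - 39*(-62) = ⅛ + 2418 = 19345/8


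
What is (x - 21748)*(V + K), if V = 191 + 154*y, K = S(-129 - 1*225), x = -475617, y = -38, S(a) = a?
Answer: 2991650475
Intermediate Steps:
K = -354 (K = -129 - 1*225 = -129 - 225 = -354)
V = -5661 (V = 191 + 154*(-38) = 191 - 5852 = -5661)
(x - 21748)*(V + K) = (-475617 - 21748)*(-5661 - 354) = -497365*(-6015) = 2991650475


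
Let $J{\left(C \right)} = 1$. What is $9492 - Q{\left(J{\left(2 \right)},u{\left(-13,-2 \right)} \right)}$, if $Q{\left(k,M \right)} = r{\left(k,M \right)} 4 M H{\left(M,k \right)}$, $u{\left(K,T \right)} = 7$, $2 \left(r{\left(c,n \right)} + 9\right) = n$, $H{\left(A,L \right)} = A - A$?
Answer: $9492$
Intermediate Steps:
$H{\left(A,L \right)} = 0$
$r{\left(c,n \right)} = -9 + \frac{n}{2}$
$Q{\left(k,M \right)} = 0$ ($Q{\left(k,M \right)} = \left(-9 + \frac{M}{2}\right) 4 M 0 = 4 M \left(-9 + \frac{M}{2}\right) 0 = 0$)
$9492 - Q{\left(J{\left(2 \right)},u{\left(-13,-2 \right)} \right)} = 9492 - 0 = 9492 + 0 = 9492$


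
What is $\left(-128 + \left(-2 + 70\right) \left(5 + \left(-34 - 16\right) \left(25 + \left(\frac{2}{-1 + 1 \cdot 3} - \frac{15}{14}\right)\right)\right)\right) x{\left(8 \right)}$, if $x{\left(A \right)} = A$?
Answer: $- \frac{4734528}{7} \approx -6.7636 \cdot 10^{5}$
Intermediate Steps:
$\left(-128 + \left(-2 + 70\right) \left(5 + \left(-34 - 16\right) \left(25 + \left(\frac{2}{-1 + 1 \cdot 3} - \frac{15}{14}\right)\right)\right)\right) x{\left(8 \right)} = \left(-128 + \left(-2 + 70\right) \left(5 + \left(-34 - 16\right) \left(25 + \left(\frac{2}{-1 + 1 \cdot 3} - \frac{15}{14}\right)\right)\right)\right) 8 = \left(-128 + 68 \left(5 - 50 \left(25 + \left(\frac{2}{-1 + 3} - \frac{15}{14}\right)\right)\right)\right) 8 = \left(-128 + 68 \left(5 - 50 \left(25 - \left(\frac{15}{14} - \frac{2}{2}\right)\right)\right)\right) 8 = \left(-128 + 68 \left(5 - 50 \left(25 + \left(2 \cdot \frac{1}{2} - \frac{15}{14}\right)\right)\right)\right) 8 = \left(-128 + 68 \left(5 - 50 \left(25 + \left(1 - \frac{15}{14}\right)\right)\right)\right) 8 = \left(-128 + 68 \left(5 - 50 \left(25 - \frac{1}{14}\right)\right)\right) 8 = \left(-128 + 68 \left(5 - \frac{8725}{7}\right)\right) 8 = \left(-128 + 68 \left(- \frac{8690}{7}\right)\right) 8 = \left(-128 - \frac{590920}{7}\right) 8 = \left(- \frac{591816}{7}\right) 8 = - \frac{4734528}{7}$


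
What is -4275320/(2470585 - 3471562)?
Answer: 4275320/1000977 ≈ 4.2711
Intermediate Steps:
-4275320/(2470585 - 3471562) = -4275320/(-1000977) = -4275320*(-1/1000977) = 4275320/1000977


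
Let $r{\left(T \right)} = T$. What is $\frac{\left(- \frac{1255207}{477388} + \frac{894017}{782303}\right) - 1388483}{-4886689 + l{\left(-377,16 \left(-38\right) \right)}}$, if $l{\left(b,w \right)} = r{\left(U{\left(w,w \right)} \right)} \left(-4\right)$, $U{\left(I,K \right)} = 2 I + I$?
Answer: $\frac{518546282951230537}{1822268183599129652} \approx 0.28456$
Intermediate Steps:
$U{\left(I,K \right)} = 3 I$
$l{\left(b,w \right)} = - 12 w$ ($l{\left(b,w \right)} = 3 w \left(-4\right) = - 12 w$)
$\frac{\left(- \frac{1255207}{477388} + \frac{894017}{782303}\right) - 1388483}{-4886689 + l{\left(-377,16 \left(-38\right) \right)}} = \frac{\left(- \frac{1255207}{477388} + \frac{894017}{782303}\right) - 1388483}{-4886689 - 12 \cdot 16 \left(-38\right)} = \frac{\left(\left(-1255207\right) \frac{1}{477388} + 894017 \cdot \frac{1}{782303}\right) - 1388483}{-4886689 - -7296} = \frac{\left(- \frac{1255207}{477388} + \frac{894017}{782303}\right) - 1388483}{-4886689 + 7296} = \frac{- \frac{555159214125}{373462064564} - 1388483}{-4879393} = \left(- \frac{518546282951230537}{373462064564}\right) \left(- \frac{1}{4879393}\right) = \frac{518546282951230537}{1822268183599129652}$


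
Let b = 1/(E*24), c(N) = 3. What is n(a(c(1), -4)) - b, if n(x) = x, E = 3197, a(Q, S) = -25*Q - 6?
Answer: -6214969/76728 ≈ -81.000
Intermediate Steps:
a(Q, S) = -6 - 25*Q
b = 1/76728 (b = 1/(3197*24) = 1/76728 ≈ 1.3033e-5)
n(a(c(1), -4)) - b = (-6 - 25*3) - 1*1/76728 = (-6 - 75) - 1/76728 = -81 - 1/76728 = -6214969/76728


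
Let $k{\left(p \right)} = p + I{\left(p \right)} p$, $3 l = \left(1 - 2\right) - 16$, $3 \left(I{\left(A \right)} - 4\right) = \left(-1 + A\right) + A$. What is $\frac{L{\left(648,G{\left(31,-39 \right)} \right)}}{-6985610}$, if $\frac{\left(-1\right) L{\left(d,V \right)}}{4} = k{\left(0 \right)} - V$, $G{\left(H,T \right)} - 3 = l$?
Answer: $\frac{16}{10478415} \approx 1.5269 \cdot 10^{-6}$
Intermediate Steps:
$I{\left(A \right)} = \frac{11}{3} + \frac{2 A}{3}$ ($I{\left(A \right)} = 4 + \frac{\left(-1 + A\right) + A}{3} = 4 + \frac{-1 + 2 A}{3} = 4 + \left(- \frac{1}{3} + \frac{2 A}{3}\right) = \frac{11}{3} + \frac{2 A}{3}$)
$l = - \frac{17}{3}$ ($l = \frac{\left(1 - 2\right) - 16}{3} = \frac{-1 - 16}{3} = \frac{1}{3} \left(-17\right) = - \frac{17}{3} \approx -5.6667$)
$k{\left(p \right)} = p + p \left(\frac{11}{3} + \frac{2 p}{3}\right)$ ($k{\left(p \right)} = p + \left(\frac{11}{3} + \frac{2 p}{3}\right) p = p + p \left(\frac{11}{3} + \frac{2 p}{3}\right)$)
$G{\left(H,T \right)} = - \frac{8}{3}$ ($G{\left(H,T \right)} = 3 - \frac{17}{3} = - \frac{8}{3}$)
$L{\left(d,V \right)} = 4 V$ ($L{\left(d,V \right)} = - 4 \left(\frac{2}{3} \cdot 0 \left(7 + 0\right) - V\right) = - 4 \left(\frac{2}{3} \cdot 0 \cdot 7 - V\right) = - 4 \left(0 - V\right) = - 4 \left(- V\right) = 4 V$)
$\frac{L{\left(648,G{\left(31,-39 \right)} \right)}}{-6985610} = \frac{4 \left(- \frac{8}{3}\right)}{-6985610} = \left(- \frac{32}{3}\right) \left(- \frac{1}{6985610}\right) = \frac{16}{10478415}$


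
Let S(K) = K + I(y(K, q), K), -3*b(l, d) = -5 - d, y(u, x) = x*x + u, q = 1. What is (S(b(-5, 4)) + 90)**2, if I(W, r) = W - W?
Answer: 8649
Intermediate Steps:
y(u, x) = u + x**2 (y(u, x) = x**2 + u = u + x**2)
b(l, d) = 5/3 + d/3 (b(l, d) = -(-5 - d)/3 = 5/3 + d/3)
I(W, r) = 0
S(K) = K (S(K) = K + 0 = K)
(S(b(-5, 4)) + 90)**2 = ((5/3 + (1/3)*4) + 90)**2 = ((5/3 + 4/3) + 90)**2 = (3 + 90)**2 = 93**2 = 8649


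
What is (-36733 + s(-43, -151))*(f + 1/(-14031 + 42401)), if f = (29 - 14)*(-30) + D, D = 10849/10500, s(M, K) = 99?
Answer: 244972388437829/14894250 ≈ 1.6447e+7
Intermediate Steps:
D = 10849/10500 (D = 10849*(1/10500) = 10849/10500 ≈ 1.0332)
f = -4714151/10500 (f = (29 - 14)*(-30) + 10849/10500 = 15*(-30) + 10849/10500 = -450 + 10849/10500 = -4714151/10500 ≈ -448.97)
(-36733 + s(-43, -151))*(f + 1/(-14031 + 42401)) = (-36733 + 99)*(-4714151/10500 + 1/(-14031 + 42401)) = -36634*(-4714151/10500 + 1/28370) = -36634*(-13374045337/29788500) = 244972388437829/14894250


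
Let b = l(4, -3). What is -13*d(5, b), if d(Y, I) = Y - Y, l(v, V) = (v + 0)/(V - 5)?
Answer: 0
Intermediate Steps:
l(v, V) = v/(-5 + V)
b = -½ (b = 4/(-5 - 3) = 4/(-8) = 4*(-⅛) = -½ ≈ -0.50000)
d(Y, I) = 0
-13*d(5, b) = -13*0 = 0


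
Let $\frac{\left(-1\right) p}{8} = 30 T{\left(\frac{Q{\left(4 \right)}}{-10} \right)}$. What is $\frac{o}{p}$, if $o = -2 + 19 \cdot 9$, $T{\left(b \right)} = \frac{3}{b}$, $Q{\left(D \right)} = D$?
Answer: $\frac{169}{1800} \approx 0.093889$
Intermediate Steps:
$o = 169$ ($o = -2 + 171 = 169$)
$p = 1800$ ($p = - 8 \cdot 30 \frac{3}{4 \frac{1}{-10}} = - 8 \cdot 30 \frac{3}{4 \left(- \frac{1}{10}\right)} = - 8 \cdot 30 \frac{3}{- \frac{2}{5}} = - 8 \cdot 30 \cdot 3 \left(- \frac{5}{2}\right) = - 8 \cdot 30 \left(- \frac{15}{2}\right) = \left(-8\right) \left(-225\right) = 1800$)
$\frac{o}{p} = \frac{169}{1800}$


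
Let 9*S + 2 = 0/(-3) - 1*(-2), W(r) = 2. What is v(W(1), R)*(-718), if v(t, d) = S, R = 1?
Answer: 0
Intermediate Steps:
S = 0 (S = -2/9 + (0/(-3) - 1*(-2))/9 = -2/9 + (0*(-⅓) + 2)/9 = -2/9 + (0 + 2)/9 = -2/9 + (⅑)*2 = -2/9 + 2/9 = 0)
v(t, d) = 0
v(W(1), R)*(-718) = 0*(-718) = 0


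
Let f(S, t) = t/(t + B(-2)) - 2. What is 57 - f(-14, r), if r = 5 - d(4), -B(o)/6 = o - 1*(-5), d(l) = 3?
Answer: 473/8 ≈ 59.125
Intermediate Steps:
B(o) = -30 - 6*o (B(o) = -6*(o - 1*(-5)) = -6*(o + 5) = -6*(5 + o) = -30 - 6*o)
r = 2 (r = 5 - 1*3 = 5 - 3 = 2)
f(S, t) = -2 + t/(-18 + t) (f(S, t) = t/(t + (-30 - 6*(-2))) - 2 = t/(t + (-30 + 12)) - 2 = t/(t - 18) - 2 = t/(-18 + t) - 2 = -2 + t/(-18 + t))
57 - f(-14, r) = 57 - (36 - 1*2)/(-18 + 2) = 57 - (36 - 2)/(-16) = 57 - (-1)*34/16 = 57 - 1*(-17/8) = 57 + 17/8 = 473/8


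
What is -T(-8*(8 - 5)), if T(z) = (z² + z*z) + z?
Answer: -1128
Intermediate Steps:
T(z) = z + 2*z² (T(z) = (z² + z²) + z = 2*z² + z = z + 2*z²)
-T(-8*(8 - 5)) = -(-8*(8 - 5))*(1 + 2*(-8*(8 - 5))) = -(-8*3)*(1 + 2*(-8*3)) = -(-24)*(1 + 2*(-24)) = -(-24)*(1 - 48) = -(-24)*(-47) = -1*1128 = -1128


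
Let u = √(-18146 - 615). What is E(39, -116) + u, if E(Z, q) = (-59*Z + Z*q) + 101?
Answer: -6724 + I*√18761 ≈ -6724.0 + 136.97*I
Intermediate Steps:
E(Z, q) = 101 - 59*Z + Z*q
u = I*√18761 (u = √(-18761) = I*√18761 ≈ 136.97*I)
E(39, -116) + u = (101 - 59*39 + 39*(-116)) + I*√18761 = (101 - 2301 - 4524) + I*√18761 = -6724 + I*√18761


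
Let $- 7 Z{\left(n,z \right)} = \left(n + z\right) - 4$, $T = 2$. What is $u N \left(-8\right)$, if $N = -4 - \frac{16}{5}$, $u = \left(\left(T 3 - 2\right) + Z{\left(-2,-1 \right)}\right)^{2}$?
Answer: $1440$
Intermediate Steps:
$Z{\left(n,z \right)} = \frac{4}{7} - \frac{n}{7} - \frac{z}{7}$ ($Z{\left(n,z \right)} = - \frac{\left(n + z\right) - 4}{7} = - \frac{-4 + n + z}{7} = \frac{4}{7} - \frac{n}{7} - \frac{z}{7}$)
$u = 25$ ($u = \left(\left(2 \cdot 3 - 2\right) - -1\right)^{2} = \left(\left(6 - 2\right) + \left(\frac{4}{7} + \frac{2}{7} + \frac{1}{7}\right)\right)^{2} = \left(4 + 1\right)^{2} = 5^{2} = 25$)
$N = - \frac{36}{5}$ ($N = -4 - \frac{16}{5} = - \frac{36}{5} \approx -7.2$)
$u N \left(-8\right) = 25 \left(- \frac{36}{5}\right) \left(-8\right) = \left(-180\right) \left(-8\right) = 1440$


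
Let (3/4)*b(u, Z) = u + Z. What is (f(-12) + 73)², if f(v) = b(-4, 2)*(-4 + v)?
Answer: 120409/9 ≈ 13379.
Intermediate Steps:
b(u, Z) = 4*Z/3 + 4*u/3 (b(u, Z) = 4*(u + Z)/3 = 4*(Z + u)/3 = 4*Z/3 + 4*u/3)
f(v) = 32/3 - 8*v/3 (f(v) = ((4/3)*2 + (4/3)*(-4))*(-4 + v) = (8/3 - 16/3)*(-4 + v) = -8*(-4 + v)/3 = 32/3 - 8*v/3)
(f(-12) + 73)² = ((32/3 - 8/3*(-12)) + 73)² = ((32/3 + 32) + 73)² = (128/3 + 73)² = (347/3)² = 120409/9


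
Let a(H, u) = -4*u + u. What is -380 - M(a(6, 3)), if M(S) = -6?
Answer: -374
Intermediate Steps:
a(H, u) = -3*u
-380 - M(a(6, 3)) = -380 - 1*(-6) = -380 + 6 = -374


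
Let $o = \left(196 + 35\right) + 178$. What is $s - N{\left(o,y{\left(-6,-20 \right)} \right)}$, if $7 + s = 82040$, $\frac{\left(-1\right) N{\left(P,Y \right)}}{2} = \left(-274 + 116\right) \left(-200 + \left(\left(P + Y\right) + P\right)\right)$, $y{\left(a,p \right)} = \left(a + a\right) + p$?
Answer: $-103143$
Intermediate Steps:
$o = 409$ ($o = 231 + 178 = 409$)
$y{\left(a,p \right)} = p + 2 a$ ($y{\left(a,p \right)} = 2 a + p = p + 2 a$)
$N{\left(P,Y \right)} = -63200 + 316 Y + 632 P$ ($N{\left(P,Y \right)} = - 2 \left(-274 + 116\right) \left(-200 + \left(\left(P + Y\right) + P\right)\right) = - 2 \left(- 158 \left(-200 + \left(Y + 2 P\right)\right)\right) = - 2 \left(- 158 \left(-200 + Y + 2 P\right)\right) = - 2 \left(31600 - 316 P - 158 Y\right) = -63200 + 316 Y + 632 P$)
$s = 82033$ ($s = -7 + 82040 = 82033$)
$s - N{\left(o,y{\left(-6,-20 \right)} \right)} = 82033 - \left(-63200 + 316 \left(-20 + 2 \left(-6\right)\right) + 632 \cdot 409\right) = 82033 - \left(-63200 + 316 \left(-20 - 12\right) + 258488\right) = 82033 - \left(-63200 + 316 \left(-32\right) + 258488\right) = 82033 - \left(-63200 - 10112 + 258488\right) = 82033 - 185176 = -103143$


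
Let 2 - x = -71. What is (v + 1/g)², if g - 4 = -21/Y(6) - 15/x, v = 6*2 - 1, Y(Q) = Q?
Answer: 383161/1849 ≈ 207.23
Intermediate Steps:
x = 73 (x = 2 - 1*(-71) = 2 + 71 = 73)
v = 11 (v = 12 - 1 = 11)
g = 43/146 (g = 4 + (-21/6 - 15/73) = 4 + (-21*⅙ - 15*1/73) = 4 + (-7/2 - 15/73) = 4 - 541/146 = 43/146 ≈ 0.29452)
(v + 1/g)² = (11 + 1/(43/146))² = (11 + 146/43)² = (619/43)² = 383161/1849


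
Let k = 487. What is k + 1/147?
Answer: 71590/147 ≈ 487.01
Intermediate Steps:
k + 1/147 = 487 + 1/147 = 71590/147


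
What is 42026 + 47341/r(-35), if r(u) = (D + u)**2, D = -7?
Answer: 10597315/252 ≈ 42053.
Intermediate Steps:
r(u) = (-7 + u)**2
42026 + 47341/r(-35) = 42026 + 47341/((-7 - 35)**2) = 42026 + 47341/((-42)**2) = 42026 + 47341/1764 = 42026 + 47341*(1/1764) = 42026 + 6763/252 = 10597315/252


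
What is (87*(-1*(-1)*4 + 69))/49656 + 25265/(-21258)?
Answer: -186591547/175931208 ≈ -1.0606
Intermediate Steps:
(87*(-1*(-1)*4 + 69))/49656 + 25265/(-21258) = (87*(1*4 + 69))*(1/49656) + 25265*(-1/21258) = (87*(4 + 69))*(1/49656) - 25265/21258 = (87*73)*(1/49656) - 25265/21258 = 6351*(1/49656) - 25265/21258 = 2117/16552 - 25265/21258 = -186591547/175931208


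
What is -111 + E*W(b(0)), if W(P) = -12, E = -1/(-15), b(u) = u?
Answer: -559/5 ≈ -111.80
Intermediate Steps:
E = 1/15 (E = -1*(-1/15) = 1/15 ≈ 0.066667)
-111 + E*W(b(0)) = -111 + (1/15)*(-12) = -111 - 4/5 = -559/5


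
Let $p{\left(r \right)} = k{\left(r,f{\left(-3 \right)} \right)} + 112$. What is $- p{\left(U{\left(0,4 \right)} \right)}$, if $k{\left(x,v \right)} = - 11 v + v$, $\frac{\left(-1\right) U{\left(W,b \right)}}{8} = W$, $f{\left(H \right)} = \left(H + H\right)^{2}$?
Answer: $248$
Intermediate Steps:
$f{\left(H \right)} = 4 H^{2}$ ($f{\left(H \right)} = \left(2 H\right)^{2} = 4 H^{2}$)
$U{\left(W,b \right)} = - 8 W$
$k{\left(x,v \right)} = - 10 v$
$p{\left(r \right)} = -248$ ($p{\left(r \right)} = - 10 \cdot 4 \left(-3\right)^{2} + 112 = - 10 \cdot 4 \cdot 9 + 112 = \left(-10\right) 36 + 112 = -360 + 112 = -248$)
$- p{\left(U{\left(0,4 \right)} \right)} = \left(-1\right) \left(-248\right) = 248$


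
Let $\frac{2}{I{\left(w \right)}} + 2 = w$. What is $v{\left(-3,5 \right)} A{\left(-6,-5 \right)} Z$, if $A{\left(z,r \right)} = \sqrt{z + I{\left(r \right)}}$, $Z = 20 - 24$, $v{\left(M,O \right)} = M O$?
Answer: $\frac{120 i \sqrt{77}}{7} \approx 150.43 i$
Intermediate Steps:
$I{\left(w \right)} = \frac{2}{-2 + w}$
$Z = -4$ ($Z = 20 - 24 = -4$)
$A{\left(z,r \right)} = \sqrt{z + \frac{2}{-2 + r}}$
$v{\left(-3,5 \right)} A{\left(-6,-5 \right)} Z = \left(-3\right) 5 \sqrt{\frac{2 - 6 \left(-2 - 5\right)}{-2 - 5}} \left(-4\right) = - 15 \sqrt{\frac{2 - -42}{-7}} \left(-4\right) = - 15 \sqrt{- \frac{2 + 42}{7}} \left(-4\right) = - 15 \sqrt{\left(- \frac{1}{7}\right) 44} \left(-4\right) = - 15 \sqrt{- \frac{44}{7}} \left(-4\right) = - 15 \frac{2 i \sqrt{77}}{7} \left(-4\right) = - \frac{30 i \sqrt{77}}{7} \left(-4\right) = \frac{120 i \sqrt{77}}{7}$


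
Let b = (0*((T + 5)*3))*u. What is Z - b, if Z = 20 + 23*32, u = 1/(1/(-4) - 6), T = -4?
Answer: 756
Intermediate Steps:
u = -4/25 (u = 1/(-1/4 - 6) = 1/(-25/4) = -4/25 ≈ -0.16000)
Z = 756 (Z = 20 + 736 = 756)
b = 0 (b = (0*((-4 + 5)*3))*(-4/25) = (0*(1*3))*(-4/25) = (0*3)*(-4/25) = 0*(-4/25) = 0)
Z - b = 756 - 1*0 = 756 + 0 = 756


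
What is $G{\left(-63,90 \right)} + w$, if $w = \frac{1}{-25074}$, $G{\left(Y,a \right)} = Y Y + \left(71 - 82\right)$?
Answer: $\frac{99242891}{25074} \approx 3958.0$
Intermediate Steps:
$G{\left(Y,a \right)} = -11 + Y^{2}$ ($G{\left(Y,a \right)} = Y^{2} - 11 = -11 + Y^{2}$)
$w = - \frac{1}{25074} \approx -3.9882 \cdot 10^{-5}$
$G{\left(-63,90 \right)} + w = \left(-11 + \left(-63\right)^{2}\right) - \frac{1}{25074} = \left(-11 + 3969\right) - \frac{1}{25074} = 3958 - \frac{1}{25074} = \frac{99242891}{25074}$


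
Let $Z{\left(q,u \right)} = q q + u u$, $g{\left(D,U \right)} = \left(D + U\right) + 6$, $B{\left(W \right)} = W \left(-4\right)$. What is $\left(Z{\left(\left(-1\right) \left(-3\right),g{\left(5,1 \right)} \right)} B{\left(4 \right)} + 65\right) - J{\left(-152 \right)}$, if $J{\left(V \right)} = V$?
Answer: $-2231$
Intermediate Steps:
$B{\left(W \right)} = - 4 W$
$g{\left(D,U \right)} = 6 + D + U$
$Z{\left(q,u \right)} = q^{2} + u^{2}$
$\left(Z{\left(\left(-1\right) \left(-3\right),g{\left(5,1 \right)} \right)} B{\left(4 \right)} + 65\right) - J{\left(-152 \right)} = \left(\left(\left(\left(-1\right) \left(-3\right)\right)^{2} + \left(6 + 5 + 1\right)^{2}\right) \left(\left(-4\right) 4\right) + 65\right) - -152 = \left(\left(3^{2} + 12^{2}\right) \left(-16\right) + 65\right) + 152 = \left(\left(9 + 144\right) \left(-16\right) + 65\right) + 152 = \left(153 \left(-16\right) + 65\right) + 152 = \left(-2448 + 65\right) + 152 = -2383 + 152 = -2231$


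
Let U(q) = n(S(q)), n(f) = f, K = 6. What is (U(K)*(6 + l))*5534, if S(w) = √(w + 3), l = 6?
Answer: 199224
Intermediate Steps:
S(w) = √(3 + w)
U(q) = √(3 + q)
(U(K)*(6 + l))*5534 = (√(3 + 6)*(6 + 6))*5534 = (√9*12)*5534 = (3*12)*5534 = 36*5534 = 199224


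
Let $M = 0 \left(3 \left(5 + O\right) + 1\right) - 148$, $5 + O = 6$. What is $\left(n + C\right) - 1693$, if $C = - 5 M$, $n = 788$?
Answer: $-165$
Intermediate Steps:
$O = 1$ ($O = -5 + 6 = 1$)
$M = -148$ ($M = 0 \left(3 \left(5 + 1\right) + 1\right) - 148 = 0 \left(3 \cdot 6 + 1\right) - 148 = 0 \left(18 + 1\right) - 148 = 0 \cdot 19 - 148 = 0 - 148 = -148$)
$C = 740$ ($C = \left(-5\right) \left(-148\right) = 740$)
$\left(n + C\right) - 1693 = \left(788 + 740\right) - 1693 = 1528 - 1693 = -165$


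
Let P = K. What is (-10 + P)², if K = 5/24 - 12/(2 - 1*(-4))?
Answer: 80089/576 ≈ 139.04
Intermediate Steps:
K = -43/24 (K = 5*(1/24) - 12/(2 + 4) = 5/24 - 12/6 = 5/24 - 12*⅙ = 5/24 - 2 = -43/24 ≈ -1.7917)
P = -43/24 ≈ -1.7917
(-10 + P)² = (-10 - 43/24)² = (-283/24)² = 80089/576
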